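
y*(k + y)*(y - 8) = k*y^2 - 8*k*y + y^3 - 8*y^2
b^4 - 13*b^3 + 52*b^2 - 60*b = b*(b - 6)*(b - 5)*(b - 2)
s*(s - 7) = s^2 - 7*s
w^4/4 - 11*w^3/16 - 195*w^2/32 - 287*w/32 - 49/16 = (w/4 + 1/2)*(w - 7)*(w + 1/2)*(w + 7/4)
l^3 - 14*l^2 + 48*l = l*(l - 8)*(l - 6)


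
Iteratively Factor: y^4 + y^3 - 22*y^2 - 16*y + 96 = (y - 2)*(y^3 + 3*y^2 - 16*y - 48) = (y - 2)*(y + 4)*(y^2 - y - 12) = (y - 4)*(y - 2)*(y + 4)*(y + 3)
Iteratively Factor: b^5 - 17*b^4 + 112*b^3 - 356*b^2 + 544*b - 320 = (b - 5)*(b^4 - 12*b^3 + 52*b^2 - 96*b + 64) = (b - 5)*(b - 2)*(b^3 - 10*b^2 + 32*b - 32) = (b - 5)*(b - 4)*(b - 2)*(b^2 - 6*b + 8) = (b - 5)*(b - 4)*(b - 2)^2*(b - 4)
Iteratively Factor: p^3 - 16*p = (p + 4)*(p^2 - 4*p) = (p - 4)*(p + 4)*(p)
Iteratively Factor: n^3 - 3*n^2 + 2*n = (n - 1)*(n^2 - 2*n) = n*(n - 1)*(n - 2)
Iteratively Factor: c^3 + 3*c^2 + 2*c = (c)*(c^2 + 3*c + 2) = c*(c + 2)*(c + 1)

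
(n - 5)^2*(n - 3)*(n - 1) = n^4 - 14*n^3 + 68*n^2 - 130*n + 75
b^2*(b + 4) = b^3 + 4*b^2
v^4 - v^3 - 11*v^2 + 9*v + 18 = (v - 3)*(v - 2)*(v + 1)*(v + 3)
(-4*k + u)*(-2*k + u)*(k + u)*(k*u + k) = 8*k^4*u + 8*k^4 + 2*k^3*u^2 + 2*k^3*u - 5*k^2*u^3 - 5*k^2*u^2 + k*u^4 + k*u^3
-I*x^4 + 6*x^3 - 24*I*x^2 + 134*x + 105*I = (x - 5*I)*(x + 3*I)*(x + 7*I)*(-I*x + 1)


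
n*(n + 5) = n^2 + 5*n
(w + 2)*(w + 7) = w^2 + 9*w + 14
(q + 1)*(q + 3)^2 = q^3 + 7*q^2 + 15*q + 9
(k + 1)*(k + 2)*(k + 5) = k^3 + 8*k^2 + 17*k + 10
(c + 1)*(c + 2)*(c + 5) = c^3 + 8*c^2 + 17*c + 10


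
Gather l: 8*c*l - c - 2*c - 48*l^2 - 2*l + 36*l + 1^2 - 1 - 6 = -3*c - 48*l^2 + l*(8*c + 34) - 6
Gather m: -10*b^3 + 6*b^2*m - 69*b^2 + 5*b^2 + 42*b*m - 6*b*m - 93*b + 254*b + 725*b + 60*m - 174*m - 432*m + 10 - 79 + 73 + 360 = -10*b^3 - 64*b^2 + 886*b + m*(6*b^2 + 36*b - 546) + 364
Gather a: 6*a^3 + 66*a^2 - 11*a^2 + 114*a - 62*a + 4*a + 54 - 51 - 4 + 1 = 6*a^3 + 55*a^2 + 56*a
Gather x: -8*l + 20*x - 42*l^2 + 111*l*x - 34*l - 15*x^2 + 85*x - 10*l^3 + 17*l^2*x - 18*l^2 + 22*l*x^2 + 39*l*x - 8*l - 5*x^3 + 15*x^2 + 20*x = -10*l^3 - 60*l^2 + 22*l*x^2 - 50*l - 5*x^3 + x*(17*l^2 + 150*l + 125)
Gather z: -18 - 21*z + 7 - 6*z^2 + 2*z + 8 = -6*z^2 - 19*z - 3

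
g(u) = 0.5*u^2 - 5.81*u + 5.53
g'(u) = 1.0*u - 5.81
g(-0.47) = 8.37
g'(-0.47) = -6.28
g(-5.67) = 54.55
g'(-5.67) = -11.48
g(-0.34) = 7.56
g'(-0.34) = -6.15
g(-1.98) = 18.99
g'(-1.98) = -7.79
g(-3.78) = 34.64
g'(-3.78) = -9.59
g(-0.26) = 7.07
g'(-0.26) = -6.07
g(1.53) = -2.19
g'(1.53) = -4.28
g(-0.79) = 10.43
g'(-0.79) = -6.60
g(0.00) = 5.53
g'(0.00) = -5.81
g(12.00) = 7.81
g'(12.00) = 6.19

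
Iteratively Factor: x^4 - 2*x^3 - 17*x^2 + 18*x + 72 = (x - 4)*(x^3 + 2*x^2 - 9*x - 18) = (x - 4)*(x - 3)*(x^2 + 5*x + 6) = (x - 4)*(x - 3)*(x + 2)*(x + 3)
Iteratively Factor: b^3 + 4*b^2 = (b)*(b^2 + 4*b) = b*(b + 4)*(b)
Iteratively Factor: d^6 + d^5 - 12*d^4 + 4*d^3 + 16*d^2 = (d)*(d^5 + d^4 - 12*d^3 + 4*d^2 + 16*d) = d*(d + 4)*(d^4 - 3*d^3 + 4*d) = d*(d - 2)*(d + 4)*(d^3 - d^2 - 2*d) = d*(d - 2)^2*(d + 4)*(d^2 + d) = d*(d - 2)^2*(d + 1)*(d + 4)*(d)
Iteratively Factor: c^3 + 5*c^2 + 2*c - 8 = (c + 4)*(c^2 + c - 2) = (c + 2)*(c + 4)*(c - 1)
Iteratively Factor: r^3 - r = (r - 1)*(r^2 + r) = r*(r - 1)*(r + 1)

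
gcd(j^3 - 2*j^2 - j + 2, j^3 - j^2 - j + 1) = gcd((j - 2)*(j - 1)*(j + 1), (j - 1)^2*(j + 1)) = j^2 - 1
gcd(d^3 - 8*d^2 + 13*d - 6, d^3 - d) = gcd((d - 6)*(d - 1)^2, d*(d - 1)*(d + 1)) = d - 1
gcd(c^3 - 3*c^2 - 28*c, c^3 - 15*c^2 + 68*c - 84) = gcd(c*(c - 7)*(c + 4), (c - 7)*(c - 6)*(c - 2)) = c - 7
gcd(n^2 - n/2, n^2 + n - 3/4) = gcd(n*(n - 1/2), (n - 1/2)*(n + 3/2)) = n - 1/2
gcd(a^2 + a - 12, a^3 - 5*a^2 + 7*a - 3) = a - 3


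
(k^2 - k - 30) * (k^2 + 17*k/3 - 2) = k^4 + 14*k^3/3 - 113*k^2/3 - 168*k + 60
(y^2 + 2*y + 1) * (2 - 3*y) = -3*y^3 - 4*y^2 + y + 2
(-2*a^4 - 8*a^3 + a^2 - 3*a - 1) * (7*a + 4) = -14*a^5 - 64*a^4 - 25*a^3 - 17*a^2 - 19*a - 4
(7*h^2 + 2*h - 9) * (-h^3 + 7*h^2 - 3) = -7*h^5 + 47*h^4 + 23*h^3 - 84*h^2 - 6*h + 27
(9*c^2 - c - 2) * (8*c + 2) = 72*c^3 + 10*c^2 - 18*c - 4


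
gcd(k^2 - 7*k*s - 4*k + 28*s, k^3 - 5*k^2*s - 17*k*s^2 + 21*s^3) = -k + 7*s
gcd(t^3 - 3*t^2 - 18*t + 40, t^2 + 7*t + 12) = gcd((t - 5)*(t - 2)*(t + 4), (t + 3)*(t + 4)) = t + 4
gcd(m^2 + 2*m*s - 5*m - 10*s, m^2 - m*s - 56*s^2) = 1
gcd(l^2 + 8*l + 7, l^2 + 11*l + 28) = l + 7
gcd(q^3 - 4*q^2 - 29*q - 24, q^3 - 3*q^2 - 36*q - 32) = q^2 - 7*q - 8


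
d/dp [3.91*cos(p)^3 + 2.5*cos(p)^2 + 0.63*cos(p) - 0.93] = (11.73*sin(p)^2 - 5.0*cos(p) - 12.36)*sin(p)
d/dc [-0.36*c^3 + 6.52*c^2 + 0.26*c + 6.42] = -1.08*c^2 + 13.04*c + 0.26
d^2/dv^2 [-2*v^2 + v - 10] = -4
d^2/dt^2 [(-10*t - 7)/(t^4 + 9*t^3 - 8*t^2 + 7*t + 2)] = 2*(-(10*t + 7)*(4*t^3 + 27*t^2 - 16*t + 7)^2 + (40*t^3 + 270*t^2 - 160*t + (10*t + 7)*(6*t^2 + 27*t - 8) + 70)*(t^4 + 9*t^3 - 8*t^2 + 7*t + 2))/(t^4 + 9*t^3 - 8*t^2 + 7*t + 2)^3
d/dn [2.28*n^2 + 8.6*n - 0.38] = 4.56*n + 8.6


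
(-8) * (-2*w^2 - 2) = 16*w^2 + 16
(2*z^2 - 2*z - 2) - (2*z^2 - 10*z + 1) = 8*z - 3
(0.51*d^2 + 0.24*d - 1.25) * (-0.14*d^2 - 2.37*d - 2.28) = -0.0714*d^4 - 1.2423*d^3 - 1.5566*d^2 + 2.4153*d + 2.85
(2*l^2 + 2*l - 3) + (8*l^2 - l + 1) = 10*l^2 + l - 2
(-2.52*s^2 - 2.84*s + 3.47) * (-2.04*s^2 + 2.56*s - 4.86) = 5.1408*s^4 - 0.6576*s^3 - 2.102*s^2 + 22.6856*s - 16.8642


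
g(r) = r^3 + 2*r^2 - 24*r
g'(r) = 3*r^2 + 4*r - 24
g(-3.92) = 64.58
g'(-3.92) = 6.42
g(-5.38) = 31.29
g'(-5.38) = 41.31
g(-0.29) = 7.10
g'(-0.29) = -24.91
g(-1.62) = 39.88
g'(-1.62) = -22.61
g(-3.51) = 65.64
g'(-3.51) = -1.08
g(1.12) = -22.97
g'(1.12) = -15.76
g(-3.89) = 64.76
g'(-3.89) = 5.84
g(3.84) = -6.05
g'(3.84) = 35.60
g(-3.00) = 63.00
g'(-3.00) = -9.00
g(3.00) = -27.00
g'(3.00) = 15.00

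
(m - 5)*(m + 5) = m^2 - 25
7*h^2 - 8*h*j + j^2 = (-7*h + j)*(-h + j)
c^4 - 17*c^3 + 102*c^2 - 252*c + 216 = (c - 6)^2*(c - 3)*(c - 2)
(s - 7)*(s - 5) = s^2 - 12*s + 35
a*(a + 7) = a^2 + 7*a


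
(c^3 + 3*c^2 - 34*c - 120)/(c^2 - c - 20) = (c^2 - c - 30)/(c - 5)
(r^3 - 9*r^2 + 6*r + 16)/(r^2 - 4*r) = (r^3 - 9*r^2 + 6*r + 16)/(r*(r - 4))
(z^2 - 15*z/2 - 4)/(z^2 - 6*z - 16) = (z + 1/2)/(z + 2)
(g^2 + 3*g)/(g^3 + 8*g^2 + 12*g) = (g + 3)/(g^2 + 8*g + 12)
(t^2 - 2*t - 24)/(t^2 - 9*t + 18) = (t + 4)/(t - 3)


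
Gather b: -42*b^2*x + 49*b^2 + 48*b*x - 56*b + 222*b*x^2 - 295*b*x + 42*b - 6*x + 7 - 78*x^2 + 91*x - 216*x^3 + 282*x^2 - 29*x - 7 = b^2*(49 - 42*x) + b*(222*x^2 - 247*x - 14) - 216*x^3 + 204*x^2 + 56*x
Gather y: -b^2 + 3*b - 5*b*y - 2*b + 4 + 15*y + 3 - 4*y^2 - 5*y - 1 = -b^2 + b - 4*y^2 + y*(10 - 5*b) + 6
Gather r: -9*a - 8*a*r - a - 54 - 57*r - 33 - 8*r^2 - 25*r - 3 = -10*a - 8*r^2 + r*(-8*a - 82) - 90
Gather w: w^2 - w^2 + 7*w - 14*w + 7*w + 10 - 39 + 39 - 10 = 0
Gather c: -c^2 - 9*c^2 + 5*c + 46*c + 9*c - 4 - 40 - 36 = -10*c^2 + 60*c - 80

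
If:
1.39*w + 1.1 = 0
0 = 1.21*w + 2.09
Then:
No Solution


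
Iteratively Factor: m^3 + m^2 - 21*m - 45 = (m + 3)*(m^2 - 2*m - 15) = (m + 3)^2*(m - 5)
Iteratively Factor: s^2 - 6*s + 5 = (s - 1)*(s - 5)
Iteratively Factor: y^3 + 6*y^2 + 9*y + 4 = (y + 4)*(y^2 + 2*y + 1) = (y + 1)*(y + 4)*(y + 1)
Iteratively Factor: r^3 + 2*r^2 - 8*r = (r)*(r^2 + 2*r - 8) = r*(r - 2)*(r + 4)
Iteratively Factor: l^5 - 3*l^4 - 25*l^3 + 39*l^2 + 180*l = (l + 3)*(l^4 - 6*l^3 - 7*l^2 + 60*l) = (l - 5)*(l + 3)*(l^3 - l^2 - 12*l) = (l - 5)*(l + 3)^2*(l^2 - 4*l) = l*(l - 5)*(l + 3)^2*(l - 4)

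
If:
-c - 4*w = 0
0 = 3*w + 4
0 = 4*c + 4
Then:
No Solution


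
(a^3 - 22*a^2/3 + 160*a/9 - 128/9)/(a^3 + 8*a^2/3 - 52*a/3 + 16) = (9*a^2 - 48*a + 64)/(3*(3*a^2 + 14*a - 24))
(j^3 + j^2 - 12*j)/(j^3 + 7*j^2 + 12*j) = (j - 3)/(j + 3)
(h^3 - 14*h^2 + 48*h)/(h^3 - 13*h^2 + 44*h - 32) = h*(h - 6)/(h^2 - 5*h + 4)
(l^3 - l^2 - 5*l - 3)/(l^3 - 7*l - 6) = (l + 1)/(l + 2)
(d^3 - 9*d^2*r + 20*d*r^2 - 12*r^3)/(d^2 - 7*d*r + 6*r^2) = d - 2*r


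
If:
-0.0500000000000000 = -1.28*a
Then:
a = 0.04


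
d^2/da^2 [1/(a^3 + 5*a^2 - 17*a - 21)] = 2*(-(3*a + 5)*(a^3 + 5*a^2 - 17*a - 21) + (3*a^2 + 10*a - 17)^2)/(a^3 + 5*a^2 - 17*a - 21)^3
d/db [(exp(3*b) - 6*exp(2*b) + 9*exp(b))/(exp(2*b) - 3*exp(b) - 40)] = (exp(4*b) - 6*exp(3*b) - 111*exp(2*b) + 480*exp(b) - 360)*exp(b)/(exp(4*b) - 6*exp(3*b) - 71*exp(2*b) + 240*exp(b) + 1600)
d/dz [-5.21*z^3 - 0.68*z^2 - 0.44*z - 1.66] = -15.63*z^2 - 1.36*z - 0.44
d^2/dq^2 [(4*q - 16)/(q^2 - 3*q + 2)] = 8*((7 - 3*q)*(q^2 - 3*q + 2) + (q - 4)*(2*q - 3)^2)/(q^2 - 3*q + 2)^3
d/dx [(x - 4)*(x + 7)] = 2*x + 3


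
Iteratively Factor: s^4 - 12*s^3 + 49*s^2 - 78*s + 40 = (s - 5)*(s^3 - 7*s^2 + 14*s - 8) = (s - 5)*(s - 4)*(s^2 - 3*s + 2) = (s - 5)*(s - 4)*(s - 2)*(s - 1)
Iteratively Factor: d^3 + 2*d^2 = (d + 2)*(d^2) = d*(d + 2)*(d)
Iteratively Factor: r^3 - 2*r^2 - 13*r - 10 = (r - 5)*(r^2 + 3*r + 2) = (r - 5)*(r + 1)*(r + 2)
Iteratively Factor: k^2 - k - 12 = (k - 4)*(k + 3)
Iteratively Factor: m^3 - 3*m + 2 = (m + 2)*(m^2 - 2*m + 1) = (m - 1)*(m + 2)*(m - 1)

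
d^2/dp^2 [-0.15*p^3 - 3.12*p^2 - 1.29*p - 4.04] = -0.9*p - 6.24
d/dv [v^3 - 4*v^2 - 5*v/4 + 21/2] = 3*v^2 - 8*v - 5/4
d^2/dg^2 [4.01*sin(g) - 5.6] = -4.01*sin(g)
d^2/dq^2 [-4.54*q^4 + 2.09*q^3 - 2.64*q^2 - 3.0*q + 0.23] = -54.48*q^2 + 12.54*q - 5.28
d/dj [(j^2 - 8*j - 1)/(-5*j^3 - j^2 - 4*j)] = (5*j^4 - 80*j^3 - 27*j^2 - 2*j - 4)/(j^2*(25*j^4 + 10*j^3 + 41*j^2 + 8*j + 16))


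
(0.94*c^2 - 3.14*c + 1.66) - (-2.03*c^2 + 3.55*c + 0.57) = 2.97*c^2 - 6.69*c + 1.09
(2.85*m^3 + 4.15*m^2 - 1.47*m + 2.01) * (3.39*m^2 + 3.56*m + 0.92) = 9.6615*m^5 + 24.2145*m^4 + 12.4127*m^3 + 5.3987*m^2 + 5.8032*m + 1.8492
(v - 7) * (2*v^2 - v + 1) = 2*v^3 - 15*v^2 + 8*v - 7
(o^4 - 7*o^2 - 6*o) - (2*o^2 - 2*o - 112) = o^4 - 9*o^2 - 4*o + 112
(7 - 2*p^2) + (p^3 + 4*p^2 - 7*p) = p^3 + 2*p^2 - 7*p + 7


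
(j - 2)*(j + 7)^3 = j^4 + 19*j^3 + 105*j^2 + 49*j - 686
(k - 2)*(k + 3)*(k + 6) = k^3 + 7*k^2 - 36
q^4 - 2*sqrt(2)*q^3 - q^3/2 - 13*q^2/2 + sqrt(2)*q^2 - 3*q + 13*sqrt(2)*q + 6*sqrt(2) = (q - 3)*(q + 1/2)*(q + 2)*(q - 2*sqrt(2))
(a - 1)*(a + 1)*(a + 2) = a^3 + 2*a^2 - a - 2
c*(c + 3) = c^2 + 3*c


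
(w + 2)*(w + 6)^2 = w^3 + 14*w^2 + 60*w + 72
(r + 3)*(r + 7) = r^2 + 10*r + 21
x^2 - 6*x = x*(x - 6)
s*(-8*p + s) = -8*p*s + s^2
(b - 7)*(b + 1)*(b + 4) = b^3 - 2*b^2 - 31*b - 28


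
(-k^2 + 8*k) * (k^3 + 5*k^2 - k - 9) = -k^5 + 3*k^4 + 41*k^3 + k^2 - 72*k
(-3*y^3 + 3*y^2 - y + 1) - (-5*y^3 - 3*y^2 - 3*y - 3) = 2*y^3 + 6*y^2 + 2*y + 4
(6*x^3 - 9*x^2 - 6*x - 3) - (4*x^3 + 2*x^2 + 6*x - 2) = 2*x^3 - 11*x^2 - 12*x - 1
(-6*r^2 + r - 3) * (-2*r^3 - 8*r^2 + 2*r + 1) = 12*r^5 + 46*r^4 - 14*r^3 + 20*r^2 - 5*r - 3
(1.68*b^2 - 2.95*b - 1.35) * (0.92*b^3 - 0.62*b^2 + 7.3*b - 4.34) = 1.5456*b^5 - 3.7556*b^4 + 12.851*b^3 - 27.9892*b^2 + 2.948*b + 5.859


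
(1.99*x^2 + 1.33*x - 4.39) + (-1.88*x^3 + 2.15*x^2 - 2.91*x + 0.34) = -1.88*x^3 + 4.14*x^2 - 1.58*x - 4.05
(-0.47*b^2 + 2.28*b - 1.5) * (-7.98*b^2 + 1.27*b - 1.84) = 3.7506*b^4 - 18.7913*b^3 + 15.7304*b^2 - 6.1002*b + 2.76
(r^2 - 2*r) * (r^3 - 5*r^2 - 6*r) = r^5 - 7*r^4 + 4*r^3 + 12*r^2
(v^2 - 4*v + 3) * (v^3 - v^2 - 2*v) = v^5 - 5*v^4 + 5*v^3 + 5*v^2 - 6*v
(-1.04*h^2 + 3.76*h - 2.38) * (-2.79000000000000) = 2.9016*h^2 - 10.4904*h + 6.6402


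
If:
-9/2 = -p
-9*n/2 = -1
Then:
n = 2/9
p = 9/2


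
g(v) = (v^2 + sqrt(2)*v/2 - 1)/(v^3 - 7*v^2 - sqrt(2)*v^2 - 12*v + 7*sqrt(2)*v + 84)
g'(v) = (2*v + sqrt(2)/2)/(v^3 - 7*v^2 - sqrt(2)*v^2 - 12*v + 7*sqrt(2)*v + 84) + (v^2 + sqrt(2)*v/2 - 1)*(-3*v^2 + 2*sqrt(2)*v + 14*v - 7*sqrt(2) + 12)/(v^3 - 7*v^2 - sqrt(2)*v^2 - 12*v + 7*sqrt(2)*v + 84)^2 = ((4*v + sqrt(2))*(v^3 - 7*v^2 - sqrt(2)*v^2 - 12*v + 7*sqrt(2)*v + 84) + (2*v^2 + sqrt(2)*v - 2)*(-3*v^2 + 2*sqrt(2)*v + 14*v - 7*sqrt(2) + 12))/(2*(v^3 - 7*v^2 - sqrt(2)*v^2 - 12*v + 7*sqrt(2)*v + 84)^2)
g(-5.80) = -0.07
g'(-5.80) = -0.00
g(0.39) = -0.00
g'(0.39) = 0.02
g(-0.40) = -0.01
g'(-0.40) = 0.00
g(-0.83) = -0.01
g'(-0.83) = -0.01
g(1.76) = 0.06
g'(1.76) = 0.09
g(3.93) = 2.66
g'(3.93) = 10.29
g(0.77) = 0.00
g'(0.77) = 0.03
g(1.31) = 0.02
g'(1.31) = 0.05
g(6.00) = -2.53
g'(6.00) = -1.62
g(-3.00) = -0.47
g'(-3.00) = -2.44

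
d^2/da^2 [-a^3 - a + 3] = -6*a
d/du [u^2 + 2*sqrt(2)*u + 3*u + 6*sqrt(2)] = 2*u + 2*sqrt(2) + 3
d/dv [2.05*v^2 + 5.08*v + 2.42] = 4.1*v + 5.08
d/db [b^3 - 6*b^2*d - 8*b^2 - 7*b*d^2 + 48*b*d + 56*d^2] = 3*b^2 - 12*b*d - 16*b - 7*d^2 + 48*d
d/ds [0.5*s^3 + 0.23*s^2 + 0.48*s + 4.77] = 1.5*s^2 + 0.46*s + 0.48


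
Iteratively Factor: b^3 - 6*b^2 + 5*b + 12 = (b + 1)*(b^2 - 7*b + 12) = (b - 3)*(b + 1)*(b - 4)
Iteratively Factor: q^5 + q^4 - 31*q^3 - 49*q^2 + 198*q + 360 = (q + 3)*(q^4 - 2*q^3 - 25*q^2 + 26*q + 120) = (q - 3)*(q + 3)*(q^3 + q^2 - 22*q - 40) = (q - 3)*(q + 2)*(q + 3)*(q^2 - q - 20) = (q - 5)*(q - 3)*(q + 2)*(q + 3)*(q + 4)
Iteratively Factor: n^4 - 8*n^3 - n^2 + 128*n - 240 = (n - 4)*(n^3 - 4*n^2 - 17*n + 60) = (n - 5)*(n - 4)*(n^2 + n - 12) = (n - 5)*(n - 4)*(n + 4)*(n - 3)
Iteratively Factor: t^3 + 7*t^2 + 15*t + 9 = (t + 3)*(t^2 + 4*t + 3) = (t + 1)*(t + 3)*(t + 3)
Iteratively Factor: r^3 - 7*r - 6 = (r + 2)*(r^2 - 2*r - 3) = (r + 1)*(r + 2)*(r - 3)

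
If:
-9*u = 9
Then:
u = -1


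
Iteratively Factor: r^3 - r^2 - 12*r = (r)*(r^2 - r - 12) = r*(r + 3)*(r - 4)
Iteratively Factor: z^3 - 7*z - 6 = (z + 1)*(z^2 - z - 6) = (z - 3)*(z + 1)*(z + 2)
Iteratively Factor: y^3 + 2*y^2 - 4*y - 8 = (y - 2)*(y^2 + 4*y + 4) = (y - 2)*(y + 2)*(y + 2)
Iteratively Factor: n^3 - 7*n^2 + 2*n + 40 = (n - 5)*(n^2 - 2*n - 8) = (n - 5)*(n + 2)*(n - 4)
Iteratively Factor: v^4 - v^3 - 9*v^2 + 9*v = (v + 3)*(v^3 - 4*v^2 + 3*v) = (v - 3)*(v + 3)*(v^2 - v) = v*(v - 3)*(v + 3)*(v - 1)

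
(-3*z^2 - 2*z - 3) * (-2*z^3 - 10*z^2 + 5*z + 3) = 6*z^5 + 34*z^4 + 11*z^3 + 11*z^2 - 21*z - 9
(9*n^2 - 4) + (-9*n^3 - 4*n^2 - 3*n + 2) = -9*n^3 + 5*n^2 - 3*n - 2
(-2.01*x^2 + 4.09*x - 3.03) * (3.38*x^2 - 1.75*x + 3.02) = -6.7938*x^4 + 17.3417*x^3 - 23.4691*x^2 + 17.6543*x - 9.1506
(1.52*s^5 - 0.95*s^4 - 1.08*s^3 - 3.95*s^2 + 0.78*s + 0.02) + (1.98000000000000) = 1.52*s^5 - 0.95*s^4 - 1.08*s^3 - 3.95*s^2 + 0.78*s + 2.0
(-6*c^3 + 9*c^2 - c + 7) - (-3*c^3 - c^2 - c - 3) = -3*c^3 + 10*c^2 + 10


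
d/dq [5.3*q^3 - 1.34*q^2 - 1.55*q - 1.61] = 15.9*q^2 - 2.68*q - 1.55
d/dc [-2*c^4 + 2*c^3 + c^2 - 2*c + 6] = -8*c^3 + 6*c^2 + 2*c - 2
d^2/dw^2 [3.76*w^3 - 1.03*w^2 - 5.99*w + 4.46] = 22.56*w - 2.06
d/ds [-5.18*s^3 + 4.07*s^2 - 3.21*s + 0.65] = -15.54*s^2 + 8.14*s - 3.21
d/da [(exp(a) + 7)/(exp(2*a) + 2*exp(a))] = (-exp(2*a) - 14*exp(a) - 14)*exp(-a)/(exp(2*a) + 4*exp(a) + 4)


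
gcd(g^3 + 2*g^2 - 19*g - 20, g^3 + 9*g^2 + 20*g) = g + 5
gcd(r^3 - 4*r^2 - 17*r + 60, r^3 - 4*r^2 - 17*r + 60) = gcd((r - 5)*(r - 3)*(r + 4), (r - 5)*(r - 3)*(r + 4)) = r^3 - 4*r^2 - 17*r + 60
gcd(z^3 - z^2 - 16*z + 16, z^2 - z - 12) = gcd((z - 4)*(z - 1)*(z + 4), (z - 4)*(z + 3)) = z - 4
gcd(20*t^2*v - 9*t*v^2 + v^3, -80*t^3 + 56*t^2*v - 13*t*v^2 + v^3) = 20*t^2 - 9*t*v + v^2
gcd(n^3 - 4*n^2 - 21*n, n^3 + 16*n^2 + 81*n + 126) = n + 3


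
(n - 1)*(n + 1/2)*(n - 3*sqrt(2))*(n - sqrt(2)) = n^4 - 4*sqrt(2)*n^3 - n^3/2 + 2*sqrt(2)*n^2 + 11*n^2/2 - 3*n + 2*sqrt(2)*n - 3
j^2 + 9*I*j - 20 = (j + 4*I)*(j + 5*I)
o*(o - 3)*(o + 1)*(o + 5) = o^4 + 3*o^3 - 13*o^2 - 15*o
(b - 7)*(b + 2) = b^2 - 5*b - 14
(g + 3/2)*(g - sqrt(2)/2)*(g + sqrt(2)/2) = g^3 + 3*g^2/2 - g/2 - 3/4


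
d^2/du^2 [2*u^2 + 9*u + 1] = 4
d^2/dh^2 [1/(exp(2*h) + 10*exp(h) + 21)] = 2*(4*(exp(h) + 5)^2*exp(h) - (2*exp(h) + 5)*(exp(2*h) + 10*exp(h) + 21))*exp(h)/(exp(2*h) + 10*exp(h) + 21)^3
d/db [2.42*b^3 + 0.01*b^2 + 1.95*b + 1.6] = 7.26*b^2 + 0.02*b + 1.95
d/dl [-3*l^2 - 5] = -6*l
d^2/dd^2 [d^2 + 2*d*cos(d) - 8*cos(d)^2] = -2*d*cos(d) - 32*sin(d)^2 - 4*sin(d) + 18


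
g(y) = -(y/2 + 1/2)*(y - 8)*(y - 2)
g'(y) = -(y/2 + 1/2)*(y - 8) - (y/2 + 1/2)*(y - 2) - (y - 8)*(y - 2)/2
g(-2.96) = 53.27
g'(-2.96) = -42.78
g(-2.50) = 35.44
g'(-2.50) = -34.88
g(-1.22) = 3.27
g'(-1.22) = -16.21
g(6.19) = 27.26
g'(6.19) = -4.76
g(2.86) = 8.53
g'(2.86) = 10.47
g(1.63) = -3.10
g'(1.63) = 7.68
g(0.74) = -7.96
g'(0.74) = 2.84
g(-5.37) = 215.30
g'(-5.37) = -94.59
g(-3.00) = 55.00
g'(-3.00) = -43.50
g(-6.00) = 280.00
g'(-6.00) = -111.00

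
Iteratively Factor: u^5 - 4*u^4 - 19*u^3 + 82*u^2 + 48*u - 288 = (u + 2)*(u^4 - 6*u^3 - 7*u^2 + 96*u - 144) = (u + 2)*(u + 4)*(u^3 - 10*u^2 + 33*u - 36) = (u - 3)*(u + 2)*(u + 4)*(u^2 - 7*u + 12) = (u - 4)*(u - 3)*(u + 2)*(u + 4)*(u - 3)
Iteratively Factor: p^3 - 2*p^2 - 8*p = (p + 2)*(p^2 - 4*p) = (p - 4)*(p + 2)*(p)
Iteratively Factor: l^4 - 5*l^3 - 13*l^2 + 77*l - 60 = (l + 4)*(l^3 - 9*l^2 + 23*l - 15) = (l - 5)*(l + 4)*(l^2 - 4*l + 3) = (l - 5)*(l - 1)*(l + 4)*(l - 3)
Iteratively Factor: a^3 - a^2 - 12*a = (a + 3)*(a^2 - 4*a) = a*(a + 3)*(a - 4)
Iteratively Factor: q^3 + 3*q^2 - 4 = (q + 2)*(q^2 + q - 2) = (q - 1)*(q + 2)*(q + 2)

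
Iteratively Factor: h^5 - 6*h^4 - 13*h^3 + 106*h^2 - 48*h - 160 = (h + 1)*(h^4 - 7*h^3 - 6*h^2 + 112*h - 160) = (h - 4)*(h + 1)*(h^3 - 3*h^2 - 18*h + 40) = (h - 4)*(h + 1)*(h + 4)*(h^2 - 7*h + 10) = (h - 4)*(h - 2)*(h + 1)*(h + 4)*(h - 5)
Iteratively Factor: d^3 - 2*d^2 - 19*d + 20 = (d - 5)*(d^2 + 3*d - 4) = (d - 5)*(d + 4)*(d - 1)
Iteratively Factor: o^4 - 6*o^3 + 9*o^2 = (o - 3)*(o^3 - 3*o^2) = o*(o - 3)*(o^2 - 3*o) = o*(o - 3)^2*(o)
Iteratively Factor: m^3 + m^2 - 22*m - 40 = (m + 4)*(m^2 - 3*m - 10) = (m + 2)*(m + 4)*(m - 5)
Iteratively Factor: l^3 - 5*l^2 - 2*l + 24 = (l - 3)*(l^2 - 2*l - 8) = (l - 4)*(l - 3)*(l + 2)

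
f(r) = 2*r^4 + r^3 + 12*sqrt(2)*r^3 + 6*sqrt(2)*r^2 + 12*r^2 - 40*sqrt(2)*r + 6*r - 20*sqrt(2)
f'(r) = 8*r^3 + 3*r^2 + 36*sqrt(2)*r^2 + 12*sqrt(2)*r + 24*r - 40*sqrt(2) + 6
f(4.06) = 1850.15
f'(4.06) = 1539.82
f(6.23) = 7810.01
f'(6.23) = 4231.58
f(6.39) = 8508.39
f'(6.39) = 4499.90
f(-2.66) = 13.08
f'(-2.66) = 71.34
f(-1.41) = 41.27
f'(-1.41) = -23.58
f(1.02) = -37.32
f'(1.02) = 55.80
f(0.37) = -43.24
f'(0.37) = -27.62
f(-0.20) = -17.49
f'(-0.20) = -56.67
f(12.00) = 74839.91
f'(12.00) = 22028.36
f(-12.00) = 13947.29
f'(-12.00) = -6602.93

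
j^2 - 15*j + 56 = (j - 8)*(j - 7)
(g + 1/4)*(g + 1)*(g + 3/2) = g^3 + 11*g^2/4 + 17*g/8 + 3/8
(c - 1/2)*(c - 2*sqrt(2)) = c^2 - 2*sqrt(2)*c - c/2 + sqrt(2)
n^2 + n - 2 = (n - 1)*(n + 2)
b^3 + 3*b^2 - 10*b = b*(b - 2)*(b + 5)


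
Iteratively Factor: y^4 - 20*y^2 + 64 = (y + 4)*(y^3 - 4*y^2 - 4*y + 16) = (y - 2)*(y + 4)*(y^2 - 2*y - 8) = (y - 4)*(y - 2)*(y + 4)*(y + 2)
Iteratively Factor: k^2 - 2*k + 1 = (k - 1)*(k - 1)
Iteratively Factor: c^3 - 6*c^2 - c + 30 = (c + 2)*(c^2 - 8*c + 15) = (c - 3)*(c + 2)*(c - 5)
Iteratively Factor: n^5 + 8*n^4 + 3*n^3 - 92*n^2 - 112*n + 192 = (n - 3)*(n^4 + 11*n^3 + 36*n^2 + 16*n - 64) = (n - 3)*(n + 4)*(n^3 + 7*n^2 + 8*n - 16) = (n - 3)*(n + 4)^2*(n^2 + 3*n - 4) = (n - 3)*(n + 4)^3*(n - 1)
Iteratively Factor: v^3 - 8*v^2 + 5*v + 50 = (v + 2)*(v^2 - 10*v + 25) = (v - 5)*(v + 2)*(v - 5)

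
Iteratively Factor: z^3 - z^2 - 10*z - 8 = (z + 2)*(z^2 - 3*z - 4) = (z - 4)*(z + 2)*(z + 1)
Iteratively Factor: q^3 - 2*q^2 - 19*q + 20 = (q + 4)*(q^2 - 6*q + 5) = (q - 1)*(q + 4)*(q - 5)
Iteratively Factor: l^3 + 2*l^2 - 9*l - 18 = (l - 3)*(l^2 + 5*l + 6) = (l - 3)*(l + 3)*(l + 2)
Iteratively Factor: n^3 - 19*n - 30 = (n - 5)*(n^2 + 5*n + 6) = (n - 5)*(n + 2)*(n + 3)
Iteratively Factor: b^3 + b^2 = (b)*(b^2 + b) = b*(b + 1)*(b)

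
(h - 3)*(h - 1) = h^2 - 4*h + 3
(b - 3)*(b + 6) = b^2 + 3*b - 18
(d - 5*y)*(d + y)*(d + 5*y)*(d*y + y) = d^4*y + d^3*y^2 + d^3*y - 25*d^2*y^3 + d^2*y^2 - 25*d*y^4 - 25*d*y^3 - 25*y^4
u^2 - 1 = (u - 1)*(u + 1)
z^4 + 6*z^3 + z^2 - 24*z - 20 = (z - 2)*(z + 1)*(z + 2)*(z + 5)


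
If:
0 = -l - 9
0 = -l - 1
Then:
No Solution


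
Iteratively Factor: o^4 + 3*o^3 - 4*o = (o)*(o^3 + 3*o^2 - 4) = o*(o - 1)*(o^2 + 4*o + 4) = o*(o - 1)*(o + 2)*(o + 2)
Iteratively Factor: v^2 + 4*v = (v)*(v + 4)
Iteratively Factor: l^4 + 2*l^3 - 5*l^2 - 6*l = (l - 2)*(l^3 + 4*l^2 + 3*l) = l*(l - 2)*(l^2 + 4*l + 3) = l*(l - 2)*(l + 3)*(l + 1)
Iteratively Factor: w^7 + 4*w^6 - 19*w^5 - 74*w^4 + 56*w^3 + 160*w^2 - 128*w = (w)*(w^6 + 4*w^5 - 19*w^4 - 74*w^3 + 56*w^2 + 160*w - 128) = w*(w + 2)*(w^5 + 2*w^4 - 23*w^3 - 28*w^2 + 112*w - 64) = w*(w - 1)*(w + 2)*(w^4 + 3*w^3 - 20*w^2 - 48*w + 64) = w*(w - 1)*(w + 2)*(w + 4)*(w^3 - w^2 - 16*w + 16) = w*(w - 1)^2*(w + 2)*(w + 4)*(w^2 - 16) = w*(w - 1)^2*(w + 2)*(w + 4)^2*(w - 4)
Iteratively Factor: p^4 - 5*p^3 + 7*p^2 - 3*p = (p - 1)*(p^3 - 4*p^2 + 3*p) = (p - 1)^2*(p^2 - 3*p) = (p - 3)*(p - 1)^2*(p)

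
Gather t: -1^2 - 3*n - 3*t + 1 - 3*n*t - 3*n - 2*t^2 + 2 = -6*n - 2*t^2 + t*(-3*n - 3) + 2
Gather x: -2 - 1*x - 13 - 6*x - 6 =-7*x - 21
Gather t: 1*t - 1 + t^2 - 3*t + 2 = t^2 - 2*t + 1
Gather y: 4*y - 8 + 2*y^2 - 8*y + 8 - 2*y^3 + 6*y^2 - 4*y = -2*y^3 + 8*y^2 - 8*y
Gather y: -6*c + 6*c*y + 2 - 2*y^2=6*c*y - 6*c - 2*y^2 + 2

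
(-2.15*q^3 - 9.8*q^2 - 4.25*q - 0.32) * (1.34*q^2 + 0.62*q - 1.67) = -2.881*q^5 - 14.465*q^4 - 8.1805*q^3 + 13.3022*q^2 + 6.8991*q + 0.5344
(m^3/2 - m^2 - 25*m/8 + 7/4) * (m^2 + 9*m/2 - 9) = m^5/2 + 5*m^4/4 - 97*m^3/8 - 53*m^2/16 + 36*m - 63/4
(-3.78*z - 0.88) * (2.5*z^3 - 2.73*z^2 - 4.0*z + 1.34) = -9.45*z^4 + 8.1194*z^3 + 17.5224*z^2 - 1.5452*z - 1.1792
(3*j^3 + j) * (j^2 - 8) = 3*j^5 - 23*j^3 - 8*j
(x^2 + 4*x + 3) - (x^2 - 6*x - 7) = 10*x + 10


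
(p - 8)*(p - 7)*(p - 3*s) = p^3 - 3*p^2*s - 15*p^2 + 45*p*s + 56*p - 168*s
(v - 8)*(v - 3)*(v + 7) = v^3 - 4*v^2 - 53*v + 168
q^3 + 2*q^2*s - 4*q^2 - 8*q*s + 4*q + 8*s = (q - 2)^2*(q + 2*s)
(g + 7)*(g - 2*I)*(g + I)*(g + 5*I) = g^4 + 7*g^3 + 4*I*g^3 + 7*g^2 + 28*I*g^2 + 49*g + 10*I*g + 70*I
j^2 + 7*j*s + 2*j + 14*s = (j + 2)*(j + 7*s)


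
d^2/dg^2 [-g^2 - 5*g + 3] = -2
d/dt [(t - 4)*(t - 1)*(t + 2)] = 3*t^2 - 6*t - 6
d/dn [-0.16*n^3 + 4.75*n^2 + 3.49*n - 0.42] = -0.48*n^2 + 9.5*n + 3.49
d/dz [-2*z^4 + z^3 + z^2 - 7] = z*(-8*z^2 + 3*z + 2)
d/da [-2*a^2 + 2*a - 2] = 2 - 4*a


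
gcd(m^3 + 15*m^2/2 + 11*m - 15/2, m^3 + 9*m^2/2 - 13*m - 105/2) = m^2 + 8*m + 15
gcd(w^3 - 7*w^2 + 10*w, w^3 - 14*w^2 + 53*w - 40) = w - 5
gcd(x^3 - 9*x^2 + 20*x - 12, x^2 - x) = x - 1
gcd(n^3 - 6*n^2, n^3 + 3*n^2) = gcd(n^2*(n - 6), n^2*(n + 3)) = n^2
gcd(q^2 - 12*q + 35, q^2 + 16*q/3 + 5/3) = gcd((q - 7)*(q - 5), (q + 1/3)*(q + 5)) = 1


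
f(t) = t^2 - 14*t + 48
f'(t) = 2*t - 14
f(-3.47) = 108.62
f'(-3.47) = -20.94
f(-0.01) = 48.14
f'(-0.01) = -14.02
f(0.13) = 46.20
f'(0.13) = -13.74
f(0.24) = 44.70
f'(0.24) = -13.52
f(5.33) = 1.79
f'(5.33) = -3.34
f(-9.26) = 263.39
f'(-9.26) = -32.52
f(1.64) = 27.73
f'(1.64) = -10.72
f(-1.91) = 78.39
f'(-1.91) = -17.82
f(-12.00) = 360.00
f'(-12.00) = -38.00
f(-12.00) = 360.00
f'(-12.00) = -38.00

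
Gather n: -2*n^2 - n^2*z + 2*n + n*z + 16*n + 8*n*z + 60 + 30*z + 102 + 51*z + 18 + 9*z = n^2*(-z - 2) + n*(9*z + 18) + 90*z + 180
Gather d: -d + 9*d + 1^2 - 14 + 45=8*d + 32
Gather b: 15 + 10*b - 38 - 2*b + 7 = 8*b - 16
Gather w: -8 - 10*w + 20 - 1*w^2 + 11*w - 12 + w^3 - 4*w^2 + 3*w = w^3 - 5*w^2 + 4*w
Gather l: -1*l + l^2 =l^2 - l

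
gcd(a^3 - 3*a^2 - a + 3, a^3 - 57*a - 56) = a + 1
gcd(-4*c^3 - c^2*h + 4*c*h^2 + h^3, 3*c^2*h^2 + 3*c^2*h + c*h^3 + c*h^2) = 1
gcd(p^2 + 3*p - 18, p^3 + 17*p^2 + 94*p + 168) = p + 6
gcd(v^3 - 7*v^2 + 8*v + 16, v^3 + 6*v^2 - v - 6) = v + 1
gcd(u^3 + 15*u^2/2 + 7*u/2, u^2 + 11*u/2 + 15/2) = 1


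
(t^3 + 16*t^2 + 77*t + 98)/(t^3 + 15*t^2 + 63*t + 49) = (t + 2)/(t + 1)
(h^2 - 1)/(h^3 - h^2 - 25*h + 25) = (h + 1)/(h^2 - 25)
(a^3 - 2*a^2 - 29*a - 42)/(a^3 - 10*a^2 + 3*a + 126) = (a + 2)/(a - 6)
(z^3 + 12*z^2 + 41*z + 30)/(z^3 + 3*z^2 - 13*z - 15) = (z + 6)/(z - 3)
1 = 1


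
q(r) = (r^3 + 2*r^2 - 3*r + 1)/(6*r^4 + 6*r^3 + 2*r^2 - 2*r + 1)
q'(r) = (3*r^2 + 4*r - 3)/(6*r^4 + 6*r^3 + 2*r^2 - 2*r + 1) + (-24*r^3 - 18*r^2 - 4*r + 2)*(r^3 + 2*r^2 - 3*r + 1)/(6*r^4 + 6*r^3 + 2*r^2 - 2*r + 1)^2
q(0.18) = 0.71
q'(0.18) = -2.39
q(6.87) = 0.03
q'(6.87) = -0.00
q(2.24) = 0.07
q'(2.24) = -0.02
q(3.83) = 0.05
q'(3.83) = -0.01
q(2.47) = 0.06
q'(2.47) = -0.02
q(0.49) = 0.08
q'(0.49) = -0.58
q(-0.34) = 1.26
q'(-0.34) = -0.69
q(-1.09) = 0.86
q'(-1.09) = 1.59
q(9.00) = 0.02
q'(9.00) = 0.00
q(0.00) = 1.00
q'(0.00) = -1.00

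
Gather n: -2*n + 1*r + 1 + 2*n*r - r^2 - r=n*(2*r - 2) - r^2 + 1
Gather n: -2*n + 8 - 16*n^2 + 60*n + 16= -16*n^2 + 58*n + 24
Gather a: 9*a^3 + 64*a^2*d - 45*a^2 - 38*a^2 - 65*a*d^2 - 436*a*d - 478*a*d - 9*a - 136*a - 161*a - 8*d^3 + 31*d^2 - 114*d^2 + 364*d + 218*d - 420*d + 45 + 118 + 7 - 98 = 9*a^3 + a^2*(64*d - 83) + a*(-65*d^2 - 914*d - 306) - 8*d^3 - 83*d^2 + 162*d + 72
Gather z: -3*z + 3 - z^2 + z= -z^2 - 2*z + 3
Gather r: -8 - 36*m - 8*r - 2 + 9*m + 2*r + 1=-27*m - 6*r - 9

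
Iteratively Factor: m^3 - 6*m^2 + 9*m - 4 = (m - 4)*(m^2 - 2*m + 1) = (m - 4)*(m - 1)*(m - 1)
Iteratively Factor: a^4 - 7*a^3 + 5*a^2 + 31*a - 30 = (a - 1)*(a^3 - 6*a^2 - a + 30) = (a - 1)*(a + 2)*(a^2 - 8*a + 15) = (a - 5)*(a - 1)*(a + 2)*(a - 3)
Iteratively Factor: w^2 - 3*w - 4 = (w - 4)*(w + 1)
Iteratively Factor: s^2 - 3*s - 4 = (s - 4)*(s + 1)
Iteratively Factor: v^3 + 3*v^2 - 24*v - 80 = (v + 4)*(v^2 - v - 20) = (v + 4)^2*(v - 5)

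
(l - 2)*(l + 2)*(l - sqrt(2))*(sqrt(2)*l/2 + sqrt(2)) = sqrt(2)*l^4/2 - l^3 + sqrt(2)*l^3 - 2*sqrt(2)*l^2 - 2*l^2 - 4*sqrt(2)*l + 4*l + 8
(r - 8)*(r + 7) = r^2 - r - 56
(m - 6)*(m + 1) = m^2 - 5*m - 6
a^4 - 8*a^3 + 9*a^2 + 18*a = a*(a - 6)*(a - 3)*(a + 1)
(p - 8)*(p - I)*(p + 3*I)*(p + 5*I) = p^4 - 8*p^3 + 7*I*p^3 - 7*p^2 - 56*I*p^2 + 56*p + 15*I*p - 120*I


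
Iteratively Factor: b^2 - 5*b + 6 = (b - 3)*(b - 2)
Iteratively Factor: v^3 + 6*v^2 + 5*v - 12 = (v + 3)*(v^2 + 3*v - 4) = (v + 3)*(v + 4)*(v - 1)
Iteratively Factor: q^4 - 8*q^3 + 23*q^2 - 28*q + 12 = (q - 2)*(q^3 - 6*q^2 + 11*q - 6) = (q - 2)^2*(q^2 - 4*q + 3) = (q - 3)*(q - 2)^2*(q - 1)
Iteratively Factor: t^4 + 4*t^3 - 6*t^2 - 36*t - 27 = (t + 3)*(t^3 + t^2 - 9*t - 9) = (t - 3)*(t + 3)*(t^2 + 4*t + 3) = (t - 3)*(t + 1)*(t + 3)*(t + 3)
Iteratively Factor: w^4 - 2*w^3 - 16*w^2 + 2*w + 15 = (w - 5)*(w^3 + 3*w^2 - w - 3) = (w - 5)*(w - 1)*(w^2 + 4*w + 3) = (w - 5)*(w - 1)*(w + 3)*(w + 1)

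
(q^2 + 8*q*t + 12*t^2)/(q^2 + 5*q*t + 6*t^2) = (q + 6*t)/(q + 3*t)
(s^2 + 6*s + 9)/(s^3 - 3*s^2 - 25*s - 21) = (s + 3)/(s^2 - 6*s - 7)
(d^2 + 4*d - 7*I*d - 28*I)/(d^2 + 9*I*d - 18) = (d^2 + d*(4 - 7*I) - 28*I)/(d^2 + 9*I*d - 18)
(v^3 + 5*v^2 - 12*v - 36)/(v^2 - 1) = (v^3 + 5*v^2 - 12*v - 36)/(v^2 - 1)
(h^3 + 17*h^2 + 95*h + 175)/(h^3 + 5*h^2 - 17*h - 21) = (h^2 + 10*h + 25)/(h^2 - 2*h - 3)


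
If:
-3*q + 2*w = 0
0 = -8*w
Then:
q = 0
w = 0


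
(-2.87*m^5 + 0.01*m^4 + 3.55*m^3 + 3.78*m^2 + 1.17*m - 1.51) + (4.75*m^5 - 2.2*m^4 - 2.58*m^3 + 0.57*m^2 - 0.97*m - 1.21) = 1.88*m^5 - 2.19*m^4 + 0.97*m^3 + 4.35*m^2 + 0.2*m - 2.72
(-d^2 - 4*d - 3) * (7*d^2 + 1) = -7*d^4 - 28*d^3 - 22*d^2 - 4*d - 3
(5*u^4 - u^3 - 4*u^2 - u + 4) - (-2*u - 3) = 5*u^4 - u^3 - 4*u^2 + u + 7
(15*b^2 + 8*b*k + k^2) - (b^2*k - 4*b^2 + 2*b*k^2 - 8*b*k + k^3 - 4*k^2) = -b^2*k + 19*b^2 - 2*b*k^2 + 16*b*k - k^3 + 5*k^2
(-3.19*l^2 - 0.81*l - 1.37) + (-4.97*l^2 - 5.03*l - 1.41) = -8.16*l^2 - 5.84*l - 2.78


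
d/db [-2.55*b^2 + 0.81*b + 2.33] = 0.81 - 5.1*b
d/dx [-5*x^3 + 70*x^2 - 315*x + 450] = -15*x^2 + 140*x - 315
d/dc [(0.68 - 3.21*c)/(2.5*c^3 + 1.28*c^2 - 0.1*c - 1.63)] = (16.05*c^3 - 0.9912*c^2 - 1.7408*c + 5.3003)/(6.25*c^6 + 6.4*c^5 + 1.1384*c^4 - 8.406*c^3 - 4.1628*c^2 + 0.326*c + 2.6569)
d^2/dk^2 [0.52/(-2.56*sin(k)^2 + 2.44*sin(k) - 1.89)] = (13.631488*sin(k)^4 - 9.744384*sin(k)^3 - 27.415232*sin(k)^2 + 21.8868*sin(k) - 1.159808)/(2.56*sin(k)^2 - 2.44*sin(k) + 1.89)^3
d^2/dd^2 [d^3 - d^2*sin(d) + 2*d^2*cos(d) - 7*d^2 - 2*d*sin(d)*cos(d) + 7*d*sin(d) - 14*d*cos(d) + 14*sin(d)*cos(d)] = d^2*sin(d) - 2*d^2*cos(d) - 15*d*sin(d) + 4*d*sin(2*d) + 10*d*cos(d) + 6*d + 26*sin(d) - 28*sin(2*d) + 18*cos(d) - 4*cos(2*d) - 14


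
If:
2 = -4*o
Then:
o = -1/2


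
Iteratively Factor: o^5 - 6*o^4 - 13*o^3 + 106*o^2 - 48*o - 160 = (o - 2)*(o^4 - 4*o^3 - 21*o^2 + 64*o + 80) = (o - 2)*(o + 1)*(o^3 - 5*o^2 - 16*o + 80) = (o - 5)*(o - 2)*(o + 1)*(o^2 - 16) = (o - 5)*(o - 2)*(o + 1)*(o + 4)*(o - 4)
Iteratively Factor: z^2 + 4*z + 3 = (z + 1)*(z + 3)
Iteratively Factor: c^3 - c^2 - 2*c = (c - 2)*(c^2 + c) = (c - 2)*(c + 1)*(c)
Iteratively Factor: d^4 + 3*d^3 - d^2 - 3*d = (d - 1)*(d^3 + 4*d^2 + 3*d) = d*(d - 1)*(d^2 + 4*d + 3) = d*(d - 1)*(d + 3)*(d + 1)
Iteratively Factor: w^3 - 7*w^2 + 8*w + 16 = (w + 1)*(w^2 - 8*w + 16) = (w - 4)*(w + 1)*(w - 4)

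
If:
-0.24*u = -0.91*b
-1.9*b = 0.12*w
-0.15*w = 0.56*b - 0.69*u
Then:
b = 0.00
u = 0.00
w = 0.00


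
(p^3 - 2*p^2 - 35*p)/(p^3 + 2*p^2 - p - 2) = p*(p^2 - 2*p - 35)/(p^3 + 2*p^2 - p - 2)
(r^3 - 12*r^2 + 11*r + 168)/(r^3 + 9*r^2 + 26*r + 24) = (r^2 - 15*r + 56)/(r^2 + 6*r + 8)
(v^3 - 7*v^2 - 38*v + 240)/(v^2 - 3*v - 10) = (v^2 - 2*v - 48)/(v + 2)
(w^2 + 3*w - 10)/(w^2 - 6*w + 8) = (w + 5)/(w - 4)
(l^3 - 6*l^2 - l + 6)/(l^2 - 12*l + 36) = (l^2 - 1)/(l - 6)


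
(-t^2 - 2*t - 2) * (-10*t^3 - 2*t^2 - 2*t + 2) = 10*t^5 + 22*t^4 + 26*t^3 + 6*t^2 - 4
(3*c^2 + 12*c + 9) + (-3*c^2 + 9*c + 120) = 21*c + 129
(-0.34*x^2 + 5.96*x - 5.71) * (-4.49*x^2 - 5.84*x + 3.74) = 1.5266*x^4 - 24.7748*x^3 - 10.4401*x^2 + 55.6368*x - 21.3554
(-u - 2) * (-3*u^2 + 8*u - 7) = 3*u^3 - 2*u^2 - 9*u + 14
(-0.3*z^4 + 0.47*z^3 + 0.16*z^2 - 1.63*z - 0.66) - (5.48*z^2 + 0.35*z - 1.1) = -0.3*z^4 + 0.47*z^3 - 5.32*z^2 - 1.98*z + 0.44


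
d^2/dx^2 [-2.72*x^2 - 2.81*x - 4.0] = -5.44000000000000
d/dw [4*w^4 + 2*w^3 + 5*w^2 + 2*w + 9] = 16*w^3 + 6*w^2 + 10*w + 2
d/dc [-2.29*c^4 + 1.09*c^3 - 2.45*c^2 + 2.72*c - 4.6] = -9.16*c^3 + 3.27*c^2 - 4.9*c + 2.72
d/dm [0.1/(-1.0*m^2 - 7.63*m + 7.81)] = (0.2*m + 0.763)/(1.0*m^2 + 7.63*m - 7.81)^2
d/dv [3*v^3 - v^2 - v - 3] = 9*v^2 - 2*v - 1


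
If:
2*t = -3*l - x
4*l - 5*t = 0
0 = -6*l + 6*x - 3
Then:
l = -5/56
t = -1/14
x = 23/56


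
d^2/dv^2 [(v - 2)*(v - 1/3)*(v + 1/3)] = 6*v - 4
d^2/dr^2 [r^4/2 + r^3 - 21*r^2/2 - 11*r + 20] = 6*r^2 + 6*r - 21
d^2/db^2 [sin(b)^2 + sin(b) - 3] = -sin(b) + 2*cos(2*b)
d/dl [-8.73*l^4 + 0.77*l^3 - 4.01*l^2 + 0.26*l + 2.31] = -34.92*l^3 + 2.31*l^2 - 8.02*l + 0.26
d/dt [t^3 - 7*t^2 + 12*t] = 3*t^2 - 14*t + 12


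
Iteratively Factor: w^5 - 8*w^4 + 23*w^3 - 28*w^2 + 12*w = (w)*(w^4 - 8*w^3 + 23*w^2 - 28*w + 12) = w*(w - 2)*(w^3 - 6*w^2 + 11*w - 6) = w*(w - 2)^2*(w^2 - 4*w + 3) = w*(w - 2)^2*(w - 1)*(w - 3)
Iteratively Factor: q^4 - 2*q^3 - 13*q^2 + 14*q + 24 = (q - 2)*(q^3 - 13*q - 12) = (q - 2)*(q + 3)*(q^2 - 3*q - 4) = (q - 4)*(q - 2)*(q + 3)*(q + 1)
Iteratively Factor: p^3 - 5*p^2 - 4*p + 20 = (p - 2)*(p^2 - 3*p - 10) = (p - 2)*(p + 2)*(p - 5)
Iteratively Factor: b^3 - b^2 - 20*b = (b + 4)*(b^2 - 5*b) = (b - 5)*(b + 4)*(b)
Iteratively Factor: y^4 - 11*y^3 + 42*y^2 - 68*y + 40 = (y - 2)*(y^3 - 9*y^2 + 24*y - 20) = (y - 5)*(y - 2)*(y^2 - 4*y + 4) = (y - 5)*(y - 2)^2*(y - 2)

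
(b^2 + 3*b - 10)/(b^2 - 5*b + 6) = (b + 5)/(b - 3)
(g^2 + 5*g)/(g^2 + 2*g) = (g + 5)/(g + 2)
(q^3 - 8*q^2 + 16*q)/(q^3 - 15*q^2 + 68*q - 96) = q*(q - 4)/(q^2 - 11*q + 24)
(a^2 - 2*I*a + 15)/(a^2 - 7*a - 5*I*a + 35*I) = (a + 3*I)/(a - 7)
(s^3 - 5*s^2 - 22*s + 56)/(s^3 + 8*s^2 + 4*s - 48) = (s - 7)/(s + 6)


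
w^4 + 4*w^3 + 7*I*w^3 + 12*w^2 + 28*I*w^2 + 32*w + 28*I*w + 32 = (w + 2)^2*(w - I)*(w + 8*I)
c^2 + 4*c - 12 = (c - 2)*(c + 6)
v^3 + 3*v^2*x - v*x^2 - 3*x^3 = (v - x)*(v + x)*(v + 3*x)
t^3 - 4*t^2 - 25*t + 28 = (t - 7)*(t - 1)*(t + 4)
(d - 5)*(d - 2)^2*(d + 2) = d^4 - 7*d^3 + 6*d^2 + 28*d - 40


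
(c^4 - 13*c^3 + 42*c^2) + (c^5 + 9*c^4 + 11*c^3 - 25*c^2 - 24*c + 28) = c^5 + 10*c^4 - 2*c^3 + 17*c^2 - 24*c + 28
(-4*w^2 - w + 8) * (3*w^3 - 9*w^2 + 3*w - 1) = -12*w^5 + 33*w^4 + 21*w^3 - 71*w^2 + 25*w - 8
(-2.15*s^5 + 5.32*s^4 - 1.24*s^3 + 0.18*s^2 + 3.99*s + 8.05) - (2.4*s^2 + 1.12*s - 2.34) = -2.15*s^5 + 5.32*s^4 - 1.24*s^3 - 2.22*s^2 + 2.87*s + 10.39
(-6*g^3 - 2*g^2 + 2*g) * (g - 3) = -6*g^4 + 16*g^3 + 8*g^2 - 6*g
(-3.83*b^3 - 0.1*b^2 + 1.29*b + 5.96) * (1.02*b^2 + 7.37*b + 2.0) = -3.9066*b^5 - 28.3291*b^4 - 7.0812*b^3 + 15.3865*b^2 + 46.5052*b + 11.92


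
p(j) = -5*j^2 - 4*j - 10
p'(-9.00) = 86.00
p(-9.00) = -379.00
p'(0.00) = -4.00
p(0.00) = -10.00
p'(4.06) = -44.60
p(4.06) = -108.66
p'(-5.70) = 53.00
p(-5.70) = -149.65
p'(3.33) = -37.30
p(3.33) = -78.76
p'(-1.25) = 8.50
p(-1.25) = -12.81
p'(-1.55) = 11.50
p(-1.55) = -15.81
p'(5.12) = -55.20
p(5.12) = -161.55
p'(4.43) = -48.30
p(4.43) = -125.84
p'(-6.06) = 56.60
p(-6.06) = -169.38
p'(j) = -10*j - 4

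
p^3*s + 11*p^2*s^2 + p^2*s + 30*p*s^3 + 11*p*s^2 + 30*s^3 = (p + 5*s)*(p + 6*s)*(p*s + s)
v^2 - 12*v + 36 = (v - 6)^2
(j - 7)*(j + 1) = j^2 - 6*j - 7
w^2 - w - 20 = (w - 5)*(w + 4)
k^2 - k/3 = k*(k - 1/3)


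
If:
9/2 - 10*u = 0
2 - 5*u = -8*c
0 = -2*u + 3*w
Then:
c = 1/32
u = 9/20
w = 3/10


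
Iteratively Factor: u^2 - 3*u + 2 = (u - 2)*(u - 1)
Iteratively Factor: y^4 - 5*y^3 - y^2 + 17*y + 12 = (y + 1)*(y^3 - 6*y^2 + 5*y + 12) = (y + 1)^2*(y^2 - 7*y + 12) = (y - 4)*(y + 1)^2*(y - 3)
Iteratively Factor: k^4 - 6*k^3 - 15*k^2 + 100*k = (k - 5)*(k^3 - k^2 - 20*k) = k*(k - 5)*(k^2 - k - 20) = k*(k - 5)^2*(k + 4)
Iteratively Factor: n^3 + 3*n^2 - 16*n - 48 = (n - 4)*(n^2 + 7*n + 12) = (n - 4)*(n + 3)*(n + 4)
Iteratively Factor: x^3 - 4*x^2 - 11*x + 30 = (x - 2)*(x^2 - 2*x - 15) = (x - 5)*(x - 2)*(x + 3)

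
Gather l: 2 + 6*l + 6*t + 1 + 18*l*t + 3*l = l*(18*t + 9) + 6*t + 3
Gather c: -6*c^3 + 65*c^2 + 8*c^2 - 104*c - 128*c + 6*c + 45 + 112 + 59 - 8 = -6*c^3 + 73*c^2 - 226*c + 208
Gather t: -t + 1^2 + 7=8 - t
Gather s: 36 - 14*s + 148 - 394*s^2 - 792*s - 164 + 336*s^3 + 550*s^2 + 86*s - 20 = 336*s^3 + 156*s^2 - 720*s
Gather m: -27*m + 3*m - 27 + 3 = -24*m - 24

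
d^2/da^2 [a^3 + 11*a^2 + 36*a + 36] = 6*a + 22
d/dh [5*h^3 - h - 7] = 15*h^2 - 1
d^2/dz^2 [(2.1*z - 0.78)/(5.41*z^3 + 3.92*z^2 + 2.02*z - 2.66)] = (368.77806*z^5 - 6.738696*z^4 - 246.025416*z^3 + 239.584392*z^2 + 26.9766*z - 0.0644159999999987)/(158.340421*z^9 + 344.192856*z^8 + 426.761358*z^7 + 83.708114*z^6 - 179.121636*z^5 - 249.05244*z^4 - 3.298268*z^3 + 50.647464*z^2 + 42.878136*z - 18.821096)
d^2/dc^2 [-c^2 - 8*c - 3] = -2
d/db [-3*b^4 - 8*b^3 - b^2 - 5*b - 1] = -12*b^3 - 24*b^2 - 2*b - 5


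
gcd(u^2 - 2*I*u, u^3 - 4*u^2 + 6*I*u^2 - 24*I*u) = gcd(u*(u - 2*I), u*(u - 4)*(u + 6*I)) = u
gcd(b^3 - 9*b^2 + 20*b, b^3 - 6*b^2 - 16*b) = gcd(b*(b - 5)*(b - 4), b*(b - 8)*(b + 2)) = b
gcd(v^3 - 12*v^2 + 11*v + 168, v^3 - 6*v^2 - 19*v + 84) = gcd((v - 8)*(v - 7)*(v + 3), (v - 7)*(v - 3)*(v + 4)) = v - 7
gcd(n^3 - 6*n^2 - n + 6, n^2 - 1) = n^2 - 1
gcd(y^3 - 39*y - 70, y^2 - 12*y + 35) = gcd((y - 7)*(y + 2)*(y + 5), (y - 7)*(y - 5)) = y - 7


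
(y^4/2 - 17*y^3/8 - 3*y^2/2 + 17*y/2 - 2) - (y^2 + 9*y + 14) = y^4/2 - 17*y^3/8 - 5*y^2/2 - y/2 - 16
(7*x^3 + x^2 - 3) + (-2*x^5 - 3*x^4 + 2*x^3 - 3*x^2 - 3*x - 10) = -2*x^5 - 3*x^4 + 9*x^3 - 2*x^2 - 3*x - 13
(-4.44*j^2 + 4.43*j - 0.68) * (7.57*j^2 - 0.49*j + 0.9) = -33.6108*j^4 + 35.7107*j^3 - 11.3143*j^2 + 4.3202*j - 0.612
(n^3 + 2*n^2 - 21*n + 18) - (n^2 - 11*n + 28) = n^3 + n^2 - 10*n - 10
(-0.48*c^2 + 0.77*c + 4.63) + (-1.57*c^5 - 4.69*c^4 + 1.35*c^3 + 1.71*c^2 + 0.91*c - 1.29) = -1.57*c^5 - 4.69*c^4 + 1.35*c^3 + 1.23*c^2 + 1.68*c + 3.34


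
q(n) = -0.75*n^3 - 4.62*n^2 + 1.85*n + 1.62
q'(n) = -2.25*n^2 - 9.24*n + 1.85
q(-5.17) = -27.79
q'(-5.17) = -10.52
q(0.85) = -0.61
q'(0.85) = -7.63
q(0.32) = 1.71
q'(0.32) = -1.34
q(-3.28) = -27.69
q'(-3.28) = 7.95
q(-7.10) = 24.02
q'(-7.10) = -45.97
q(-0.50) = -0.37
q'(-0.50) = 5.91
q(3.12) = -60.36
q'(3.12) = -48.88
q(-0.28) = 0.76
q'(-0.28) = 4.26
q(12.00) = -1937.46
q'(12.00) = -433.03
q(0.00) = 1.62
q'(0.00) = 1.85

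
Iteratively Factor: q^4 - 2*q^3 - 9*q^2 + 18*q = (q - 3)*(q^3 + q^2 - 6*q) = (q - 3)*(q + 3)*(q^2 - 2*q) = q*(q - 3)*(q + 3)*(q - 2)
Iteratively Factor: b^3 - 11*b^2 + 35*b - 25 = (b - 1)*(b^2 - 10*b + 25) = (b - 5)*(b - 1)*(b - 5)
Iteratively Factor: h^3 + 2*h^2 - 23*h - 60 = (h - 5)*(h^2 + 7*h + 12) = (h - 5)*(h + 4)*(h + 3)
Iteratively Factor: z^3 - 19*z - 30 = (z + 3)*(z^2 - 3*z - 10) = (z - 5)*(z + 3)*(z + 2)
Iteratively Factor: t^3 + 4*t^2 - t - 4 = (t + 4)*(t^2 - 1) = (t + 1)*(t + 4)*(t - 1)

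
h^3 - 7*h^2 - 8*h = h*(h - 8)*(h + 1)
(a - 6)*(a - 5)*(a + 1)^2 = a^4 - 9*a^3 + 9*a^2 + 49*a + 30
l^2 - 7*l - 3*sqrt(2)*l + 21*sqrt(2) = (l - 7)*(l - 3*sqrt(2))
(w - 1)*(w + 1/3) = w^2 - 2*w/3 - 1/3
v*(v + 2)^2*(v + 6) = v^4 + 10*v^3 + 28*v^2 + 24*v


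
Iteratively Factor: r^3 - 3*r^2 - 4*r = (r)*(r^2 - 3*r - 4) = r*(r - 4)*(r + 1)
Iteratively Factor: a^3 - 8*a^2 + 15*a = (a - 5)*(a^2 - 3*a) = (a - 5)*(a - 3)*(a)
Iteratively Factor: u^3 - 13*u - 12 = (u + 3)*(u^2 - 3*u - 4) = (u + 1)*(u + 3)*(u - 4)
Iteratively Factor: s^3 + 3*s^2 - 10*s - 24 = (s + 4)*(s^2 - s - 6) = (s + 2)*(s + 4)*(s - 3)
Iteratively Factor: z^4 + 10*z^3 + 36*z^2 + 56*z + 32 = (z + 2)*(z^3 + 8*z^2 + 20*z + 16) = (z + 2)^2*(z^2 + 6*z + 8) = (z + 2)^2*(z + 4)*(z + 2)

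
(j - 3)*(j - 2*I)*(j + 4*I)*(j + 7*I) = j^4 - 3*j^3 + 9*I*j^3 - 6*j^2 - 27*I*j^2 + 18*j + 56*I*j - 168*I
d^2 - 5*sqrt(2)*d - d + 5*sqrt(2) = (d - 1)*(d - 5*sqrt(2))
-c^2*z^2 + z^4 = z^2*(-c + z)*(c + z)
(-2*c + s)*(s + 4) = -2*c*s - 8*c + s^2 + 4*s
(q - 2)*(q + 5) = q^2 + 3*q - 10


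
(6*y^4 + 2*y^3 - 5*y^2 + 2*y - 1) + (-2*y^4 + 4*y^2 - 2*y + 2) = 4*y^4 + 2*y^3 - y^2 + 1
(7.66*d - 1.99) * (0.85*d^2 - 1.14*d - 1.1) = 6.511*d^3 - 10.4239*d^2 - 6.1574*d + 2.189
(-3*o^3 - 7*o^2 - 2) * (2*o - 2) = -6*o^4 - 8*o^3 + 14*o^2 - 4*o + 4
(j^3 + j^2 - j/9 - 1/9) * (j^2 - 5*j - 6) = j^5 - 4*j^4 - 100*j^3/9 - 50*j^2/9 + 11*j/9 + 2/3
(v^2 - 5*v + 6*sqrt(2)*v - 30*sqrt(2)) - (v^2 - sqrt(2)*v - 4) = -5*v + 7*sqrt(2)*v - 30*sqrt(2) + 4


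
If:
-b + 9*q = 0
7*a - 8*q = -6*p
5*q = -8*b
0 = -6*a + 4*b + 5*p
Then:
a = 0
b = 0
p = 0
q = 0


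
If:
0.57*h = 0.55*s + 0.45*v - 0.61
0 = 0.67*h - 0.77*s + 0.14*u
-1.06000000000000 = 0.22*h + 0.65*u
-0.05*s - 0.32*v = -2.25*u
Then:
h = -4.72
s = -4.11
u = -0.03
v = 0.40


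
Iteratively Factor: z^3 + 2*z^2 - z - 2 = (z + 1)*(z^2 + z - 2) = (z + 1)*(z + 2)*(z - 1)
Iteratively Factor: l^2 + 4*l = (l)*(l + 4)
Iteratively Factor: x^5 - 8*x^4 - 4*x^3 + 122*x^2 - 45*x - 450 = (x - 5)*(x^4 - 3*x^3 - 19*x^2 + 27*x + 90) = (x - 5)*(x + 2)*(x^3 - 5*x^2 - 9*x + 45) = (x - 5)^2*(x + 2)*(x^2 - 9) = (x - 5)^2*(x - 3)*(x + 2)*(x + 3)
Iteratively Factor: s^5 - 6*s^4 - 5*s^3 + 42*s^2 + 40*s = (s + 1)*(s^4 - 7*s^3 + 2*s^2 + 40*s) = (s - 5)*(s + 1)*(s^3 - 2*s^2 - 8*s) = (s - 5)*(s - 4)*(s + 1)*(s^2 + 2*s) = (s - 5)*(s - 4)*(s + 1)*(s + 2)*(s)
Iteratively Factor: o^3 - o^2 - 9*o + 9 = (o - 3)*(o^2 + 2*o - 3) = (o - 3)*(o + 3)*(o - 1)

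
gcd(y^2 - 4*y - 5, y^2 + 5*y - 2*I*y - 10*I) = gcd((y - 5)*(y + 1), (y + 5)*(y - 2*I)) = 1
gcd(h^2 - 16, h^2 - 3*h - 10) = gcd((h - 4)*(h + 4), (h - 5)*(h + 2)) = 1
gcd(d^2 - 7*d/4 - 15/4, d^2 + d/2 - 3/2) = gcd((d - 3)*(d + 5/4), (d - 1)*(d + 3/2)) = 1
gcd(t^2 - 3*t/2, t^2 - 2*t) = t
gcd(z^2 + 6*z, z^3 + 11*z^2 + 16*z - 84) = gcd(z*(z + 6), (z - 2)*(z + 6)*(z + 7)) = z + 6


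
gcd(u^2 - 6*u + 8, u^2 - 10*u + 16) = u - 2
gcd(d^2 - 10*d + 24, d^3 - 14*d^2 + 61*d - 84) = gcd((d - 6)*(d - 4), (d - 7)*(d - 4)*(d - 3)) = d - 4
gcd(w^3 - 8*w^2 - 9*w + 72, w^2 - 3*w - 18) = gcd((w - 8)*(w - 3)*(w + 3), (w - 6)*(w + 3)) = w + 3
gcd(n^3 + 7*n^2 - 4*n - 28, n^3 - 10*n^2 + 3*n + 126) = 1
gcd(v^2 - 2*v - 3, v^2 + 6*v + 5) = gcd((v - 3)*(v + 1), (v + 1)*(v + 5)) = v + 1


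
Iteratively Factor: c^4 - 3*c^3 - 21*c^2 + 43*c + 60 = (c - 3)*(c^3 - 21*c - 20) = (c - 3)*(c + 4)*(c^2 - 4*c - 5) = (c - 3)*(c + 1)*(c + 4)*(c - 5)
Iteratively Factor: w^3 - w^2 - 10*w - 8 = (w + 1)*(w^2 - 2*w - 8) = (w - 4)*(w + 1)*(w + 2)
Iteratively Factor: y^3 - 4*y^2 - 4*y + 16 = (y - 4)*(y^2 - 4) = (y - 4)*(y - 2)*(y + 2)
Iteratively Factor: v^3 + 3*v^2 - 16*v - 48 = (v - 4)*(v^2 + 7*v + 12) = (v - 4)*(v + 4)*(v + 3)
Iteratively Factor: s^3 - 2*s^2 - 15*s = (s - 5)*(s^2 + 3*s) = s*(s - 5)*(s + 3)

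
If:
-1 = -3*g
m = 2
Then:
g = 1/3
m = 2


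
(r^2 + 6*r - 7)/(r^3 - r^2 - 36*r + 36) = (r + 7)/(r^2 - 36)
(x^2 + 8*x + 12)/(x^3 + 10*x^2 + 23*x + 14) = (x + 6)/(x^2 + 8*x + 7)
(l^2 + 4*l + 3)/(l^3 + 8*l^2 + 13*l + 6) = (l + 3)/(l^2 + 7*l + 6)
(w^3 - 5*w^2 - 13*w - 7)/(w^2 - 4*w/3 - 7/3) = 3*(w^2 - 6*w - 7)/(3*w - 7)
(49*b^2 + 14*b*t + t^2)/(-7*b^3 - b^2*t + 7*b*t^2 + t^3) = (7*b + t)/(-b^2 + t^2)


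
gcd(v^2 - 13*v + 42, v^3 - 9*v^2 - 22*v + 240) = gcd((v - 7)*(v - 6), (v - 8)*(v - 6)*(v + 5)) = v - 6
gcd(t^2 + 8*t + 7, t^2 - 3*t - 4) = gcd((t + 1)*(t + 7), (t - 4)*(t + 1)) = t + 1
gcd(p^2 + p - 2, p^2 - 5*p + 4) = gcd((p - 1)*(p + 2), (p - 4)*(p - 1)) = p - 1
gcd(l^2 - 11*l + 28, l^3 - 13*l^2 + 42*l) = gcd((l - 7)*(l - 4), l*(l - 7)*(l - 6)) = l - 7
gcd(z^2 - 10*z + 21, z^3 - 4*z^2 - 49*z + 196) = z - 7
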